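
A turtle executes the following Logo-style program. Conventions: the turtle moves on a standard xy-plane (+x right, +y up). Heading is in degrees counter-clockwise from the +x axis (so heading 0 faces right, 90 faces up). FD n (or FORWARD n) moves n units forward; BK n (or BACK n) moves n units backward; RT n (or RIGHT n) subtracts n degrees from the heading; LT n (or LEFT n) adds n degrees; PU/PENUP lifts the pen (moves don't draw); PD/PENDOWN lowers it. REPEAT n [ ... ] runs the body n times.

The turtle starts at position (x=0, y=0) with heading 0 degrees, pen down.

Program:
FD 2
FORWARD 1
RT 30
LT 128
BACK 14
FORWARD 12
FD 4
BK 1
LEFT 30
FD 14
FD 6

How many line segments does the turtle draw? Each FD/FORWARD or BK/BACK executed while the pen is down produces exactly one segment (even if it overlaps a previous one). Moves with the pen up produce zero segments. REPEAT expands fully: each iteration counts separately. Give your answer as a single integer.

Executing turtle program step by step:
Start: pos=(0,0), heading=0, pen down
FD 2: (0,0) -> (2,0) [heading=0, draw]
FD 1: (2,0) -> (3,0) [heading=0, draw]
RT 30: heading 0 -> 330
LT 128: heading 330 -> 98
BK 14: (3,0) -> (4.948,-13.864) [heading=98, draw]
FD 12: (4.948,-13.864) -> (3.278,-1.981) [heading=98, draw]
FD 4: (3.278,-1.981) -> (2.722,1.981) [heading=98, draw]
BK 1: (2.722,1.981) -> (2.861,0.99) [heading=98, draw]
LT 30: heading 98 -> 128
FD 14: (2.861,0.99) -> (-5.758,12.022) [heading=128, draw]
FD 6: (-5.758,12.022) -> (-9.452,16.75) [heading=128, draw]
Final: pos=(-9.452,16.75), heading=128, 8 segment(s) drawn
Segments drawn: 8

Answer: 8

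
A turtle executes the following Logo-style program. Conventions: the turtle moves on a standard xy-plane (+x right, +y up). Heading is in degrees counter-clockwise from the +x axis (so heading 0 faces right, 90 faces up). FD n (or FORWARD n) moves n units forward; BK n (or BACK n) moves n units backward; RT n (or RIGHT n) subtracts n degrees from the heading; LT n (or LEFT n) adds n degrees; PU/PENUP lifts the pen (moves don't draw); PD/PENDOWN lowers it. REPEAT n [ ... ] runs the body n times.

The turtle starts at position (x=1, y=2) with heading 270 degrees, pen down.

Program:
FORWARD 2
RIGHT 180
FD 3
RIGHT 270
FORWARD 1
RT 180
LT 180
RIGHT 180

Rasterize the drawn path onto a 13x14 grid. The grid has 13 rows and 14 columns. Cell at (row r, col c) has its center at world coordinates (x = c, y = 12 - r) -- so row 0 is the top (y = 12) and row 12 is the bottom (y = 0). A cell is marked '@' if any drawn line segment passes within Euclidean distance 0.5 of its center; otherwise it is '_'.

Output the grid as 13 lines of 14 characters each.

Answer: ______________
______________
______________
______________
______________
______________
______________
______________
______________
@@____________
_@____________
_@____________
_@____________

Derivation:
Segment 0: (1,2) -> (1,0)
Segment 1: (1,0) -> (1,3)
Segment 2: (1,3) -> (-0,3)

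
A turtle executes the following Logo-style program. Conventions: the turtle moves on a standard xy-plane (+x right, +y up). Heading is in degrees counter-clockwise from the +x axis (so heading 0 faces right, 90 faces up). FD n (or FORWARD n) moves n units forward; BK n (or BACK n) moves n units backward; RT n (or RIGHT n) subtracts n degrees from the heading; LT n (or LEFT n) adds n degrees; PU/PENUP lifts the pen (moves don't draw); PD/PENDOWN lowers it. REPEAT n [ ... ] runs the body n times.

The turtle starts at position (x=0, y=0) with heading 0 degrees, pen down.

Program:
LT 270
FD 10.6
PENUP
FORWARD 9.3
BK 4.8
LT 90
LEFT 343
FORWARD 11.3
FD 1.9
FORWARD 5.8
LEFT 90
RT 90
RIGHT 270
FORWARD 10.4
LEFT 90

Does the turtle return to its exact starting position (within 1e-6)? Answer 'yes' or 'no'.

Answer: no

Derivation:
Executing turtle program step by step:
Start: pos=(0,0), heading=0, pen down
LT 270: heading 0 -> 270
FD 10.6: (0,0) -> (0,-10.6) [heading=270, draw]
PU: pen up
FD 9.3: (0,-10.6) -> (0,-19.9) [heading=270, move]
BK 4.8: (0,-19.9) -> (0,-15.1) [heading=270, move]
LT 90: heading 270 -> 0
LT 343: heading 0 -> 343
FD 11.3: (0,-15.1) -> (10.806,-18.404) [heading=343, move]
FD 1.9: (10.806,-18.404) -> (12.623,-18.959) [heading=343, move]
FD 5.8: (12.623,-18.959) -> (18.17,-20.655) [heading=343, move]
LT 90: heading 343 -> 73
RT 90: heading 73 -> 343
RT 270: heading 343 -> 73
FD 10.4: (18.17,-20.655) -> (21.21,-10.709) [heading=73, move]
LT 90: heading 73 -> 163
Final: pos=(21.21,-10.709), heading=163, 1 segment(s) drawn

Start position: (0, 0)
Final position: (21.21, -10.709)
Distance = 23.761; >= 1e-6 -> NOT closed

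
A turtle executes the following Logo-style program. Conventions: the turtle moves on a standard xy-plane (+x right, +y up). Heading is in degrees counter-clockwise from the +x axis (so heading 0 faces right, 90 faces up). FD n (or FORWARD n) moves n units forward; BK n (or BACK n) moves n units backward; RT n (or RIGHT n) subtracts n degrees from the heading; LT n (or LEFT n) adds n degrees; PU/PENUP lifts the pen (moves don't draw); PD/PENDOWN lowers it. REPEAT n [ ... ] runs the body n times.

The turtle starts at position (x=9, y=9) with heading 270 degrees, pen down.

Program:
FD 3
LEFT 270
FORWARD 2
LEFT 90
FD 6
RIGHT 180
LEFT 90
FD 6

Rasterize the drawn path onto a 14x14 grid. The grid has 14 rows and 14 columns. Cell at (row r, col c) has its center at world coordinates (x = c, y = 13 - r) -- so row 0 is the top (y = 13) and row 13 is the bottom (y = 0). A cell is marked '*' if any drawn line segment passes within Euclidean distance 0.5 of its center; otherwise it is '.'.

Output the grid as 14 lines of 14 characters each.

Segment 0: (9,9) -> (9,6)
Segment 1: (9,6) -> (7,6)
Segment 2: (7,6) -> (7,0)
Segment 3: (7,0) -> (1,0)

Answer: ..............
..............
..............
..............
.........*....
.........*....
.........*....
.......***....
.......*......
.......*......
.......*......
.......*......
.......*......
.*******......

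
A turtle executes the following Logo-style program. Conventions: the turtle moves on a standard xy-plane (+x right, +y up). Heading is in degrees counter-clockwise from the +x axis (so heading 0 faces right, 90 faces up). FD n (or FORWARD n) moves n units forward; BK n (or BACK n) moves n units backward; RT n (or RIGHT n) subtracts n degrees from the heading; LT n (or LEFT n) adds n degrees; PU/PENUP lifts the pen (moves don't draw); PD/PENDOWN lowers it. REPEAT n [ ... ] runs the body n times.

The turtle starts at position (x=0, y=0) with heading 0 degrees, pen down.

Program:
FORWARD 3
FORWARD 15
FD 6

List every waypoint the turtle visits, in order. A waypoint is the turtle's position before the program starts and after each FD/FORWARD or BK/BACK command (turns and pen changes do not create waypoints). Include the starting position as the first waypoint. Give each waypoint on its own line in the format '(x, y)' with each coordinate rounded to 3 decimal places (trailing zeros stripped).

Executing turtle program step by step:
Start: pos=(0,0), heading=0, pen down
FD 3: (0,0) -> (3,0) [heading=0, draw]
FD 15: (3,0) -> (18,0) [heading=0, draw]
FD 6: (18,0) -> (24,0) [heading=0, draw]
Final: pos=(24,0), heading=0, 3 segment(s) drawn
Waypoints (4 total):
(0, 0)
(3, 0)
(18, 0)
(24, 0)

Answer: (0, 0)
(3, 0)
(18, 0)
(24, 0)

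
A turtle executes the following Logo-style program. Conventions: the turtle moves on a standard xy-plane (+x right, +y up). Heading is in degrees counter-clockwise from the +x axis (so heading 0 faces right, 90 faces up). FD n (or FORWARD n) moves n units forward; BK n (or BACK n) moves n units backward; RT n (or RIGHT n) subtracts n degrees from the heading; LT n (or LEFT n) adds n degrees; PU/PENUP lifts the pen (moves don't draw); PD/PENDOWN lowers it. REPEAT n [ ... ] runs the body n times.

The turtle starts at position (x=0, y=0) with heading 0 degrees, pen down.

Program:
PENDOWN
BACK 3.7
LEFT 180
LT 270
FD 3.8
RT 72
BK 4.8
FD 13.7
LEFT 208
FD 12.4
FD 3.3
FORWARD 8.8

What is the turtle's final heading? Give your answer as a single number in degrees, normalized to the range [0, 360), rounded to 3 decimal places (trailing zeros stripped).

Answer: 226

Derivation:
Executing turtle program step by step:
Start: pos=(0,0), heading=0, pen down
PD: pen down
BK 3.7: (0,0) -> (-3.7,0) [heading=0, draw]
LT 180: heading 0 -> 180
LT 270: heading 180 -> 90
FD 3.8: (-3.7,0) -> (-3.7,3.8) [heading=90, draw]
RT 72: heading 90 -> 18
BK 4.8: (-3.7,3.8) -> (-8.265,2.317) [heading=18, draw]
FD 13.7: (-8.265,2.317) -> (4.764,6.55) [heading=18, draw]
LT 208: heading 18 -> 226
FD 12.4: (4.764,6.55) -> (-3.849,-2.37) [heading=226, draw]
FD 3.3: (-3.849,-2.37) -> (-6.142,-4.743) [heading=226, draw]
FD 8.8: (-6.142,-4.743) -> (-12.255,-11.074) [heading=226, draw]
Final: pos=(-12.255,-11.074), heading=226, 7 segment(s) drawn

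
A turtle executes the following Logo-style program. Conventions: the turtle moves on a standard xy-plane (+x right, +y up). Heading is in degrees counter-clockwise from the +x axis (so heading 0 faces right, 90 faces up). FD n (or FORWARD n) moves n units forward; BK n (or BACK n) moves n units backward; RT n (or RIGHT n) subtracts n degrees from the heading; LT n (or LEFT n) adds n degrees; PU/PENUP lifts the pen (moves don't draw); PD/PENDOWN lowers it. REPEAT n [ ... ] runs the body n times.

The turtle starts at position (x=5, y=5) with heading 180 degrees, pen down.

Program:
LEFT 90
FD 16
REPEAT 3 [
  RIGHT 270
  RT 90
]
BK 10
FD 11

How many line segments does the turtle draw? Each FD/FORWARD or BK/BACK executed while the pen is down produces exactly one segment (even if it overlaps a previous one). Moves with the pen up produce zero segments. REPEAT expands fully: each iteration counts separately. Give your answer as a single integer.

Answer: 3

Derivation:
Executing turtle program step by step:
Start: pos=(5,5), heading=180, pen down
LT 90: heading 180 -> 270
FD 16: (5,5) -> (5,-11) [heading=270, draw]
REPEAT 3 [
  -- iteration 1/3 --
  RT 270: heading 270 -> 0
  RT 90: heading 0 -> 270
  -- iteration 2/3 --
  RT 270: heading 270 -> 0
  RT 90: heading 0 -> 270
  -- iteration 3/3 --
  RT 270: heading 270 -> 0
  RT 90: heading 0 -> 270
]
BK 10: (5,-11) -> (5,-1) [heading=270, draw]
FD 11: (5,-1) -> (5,-12) [heading=270, draw]
Final: pos=(5,-12), heading=270, 3 segment(s) drawn
Segments drawn: 3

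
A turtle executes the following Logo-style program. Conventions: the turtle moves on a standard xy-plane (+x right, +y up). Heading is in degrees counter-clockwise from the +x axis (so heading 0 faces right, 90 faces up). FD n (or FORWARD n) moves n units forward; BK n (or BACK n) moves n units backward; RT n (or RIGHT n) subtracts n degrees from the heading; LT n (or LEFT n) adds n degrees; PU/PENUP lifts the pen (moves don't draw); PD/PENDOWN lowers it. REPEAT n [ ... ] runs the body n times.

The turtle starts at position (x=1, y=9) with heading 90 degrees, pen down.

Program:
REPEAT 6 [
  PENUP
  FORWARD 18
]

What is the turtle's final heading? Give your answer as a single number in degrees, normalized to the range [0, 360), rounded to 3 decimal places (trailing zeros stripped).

Executing turtle program step by step:
Start: pos=(1,9), heading=90, pen down
REPEAT 6 [
  -- iteration 1/6 --
  PU: pen up
  FD 18: (1,9) -> (1,27) [heading=90, move]
  -- iteration 2/6 --
  PU: pen up
  FD 18: (1,27) -> (1,45) [heading=90, move]
  -- iteration 3/6 --
  PU: pen up
  FD 18: (1,45) -> (1,63) [heading=90, move]
  -- iteration 4/6 --
  PU: pen up
  FD 18: (1,63) -> (1,81) [heading=90, move]
  -- iteration 5/6 --
  PU: pen up
  FD 18: (1,81) -> (1,99) [heading=90, move]
  -- iteration 6/6 --
  PU: pen up
  FD 18: (1,99) -> (1,117) [heading=90, move]
]
Final: pos=(1,117), heading=90, 0 segment(s) drawn

Answer: 90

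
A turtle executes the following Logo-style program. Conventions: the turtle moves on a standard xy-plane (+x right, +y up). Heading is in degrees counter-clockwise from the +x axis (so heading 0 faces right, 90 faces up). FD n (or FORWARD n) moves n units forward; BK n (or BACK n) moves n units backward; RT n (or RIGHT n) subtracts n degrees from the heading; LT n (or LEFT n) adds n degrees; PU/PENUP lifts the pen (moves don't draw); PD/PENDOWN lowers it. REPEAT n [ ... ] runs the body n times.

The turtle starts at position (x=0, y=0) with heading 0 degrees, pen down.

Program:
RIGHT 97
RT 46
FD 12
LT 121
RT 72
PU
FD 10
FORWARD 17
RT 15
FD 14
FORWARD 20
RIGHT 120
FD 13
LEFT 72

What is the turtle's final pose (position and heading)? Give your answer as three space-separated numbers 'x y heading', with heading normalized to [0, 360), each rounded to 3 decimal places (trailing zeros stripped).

Answer: -31.065 -56.492 203

Derivation:
Executing turtle program step by step:
Start: pos=(0,0), heading=0, pen down
RT 97: heading 0 -> 263
RT 46: heading 263 -> 217
FD 12: (0,0) -> (-9.584,-7.222) [heading=217, draw]
LT 121: heading 217 -> 338
RT 72: heading 338 -> 266
PU: pen up
FD 10: (-9.584,-7.222) -> (-10.281,-17.197) [heading=266, move]
FD 17: (-10.281,-17.197) -> (-11.467,-34.156) [heading=266, move]
RT 15: heading 266 -> 251
FD 14: (-11.467,-34.156) -> (-16.025,-47.393) [heading=251, move]
FD 20: (-16.025,-47.393) -> (-22.536,-66.304) [heading=251, move]
RT 120: heading 251 -> 131
FD 13: (-22.536,-66.304) -> (-31.065,-56.492) [heading=131, move]
LT 72: heading 131 -> 203
Final: pos=(-31.065,-56.492), heading=203, 1 segment(s) drawn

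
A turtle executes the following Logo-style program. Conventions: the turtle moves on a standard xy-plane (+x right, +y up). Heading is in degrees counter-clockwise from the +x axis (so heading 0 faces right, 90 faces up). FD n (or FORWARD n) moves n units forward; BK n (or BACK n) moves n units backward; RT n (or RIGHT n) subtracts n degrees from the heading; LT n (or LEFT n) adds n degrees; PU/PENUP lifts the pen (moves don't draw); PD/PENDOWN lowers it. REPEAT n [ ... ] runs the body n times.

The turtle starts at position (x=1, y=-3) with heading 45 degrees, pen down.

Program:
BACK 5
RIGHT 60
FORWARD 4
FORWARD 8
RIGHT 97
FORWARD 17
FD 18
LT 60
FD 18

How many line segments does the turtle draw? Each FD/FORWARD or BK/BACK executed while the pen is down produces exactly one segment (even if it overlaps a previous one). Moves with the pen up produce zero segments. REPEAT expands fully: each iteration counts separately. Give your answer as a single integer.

Answer: 6

Derivation:
Executing turtle program step by step:
Start: pos=(1,-3), heading=45, pen down
BK 5: (1,-3) -> (-2.536,-6.536) [heading=45, draw]
RT 60: heading 45 -> 345
FD 4: (-2.536,-6.536) -> (1.328,-7.571) [heading=345, draw]
FD 8: (1.328,-7.571) -> (9.056,-9.641) [heading=345, draw]
RT 97: heading 345 -> 248
FD 17: (9.056,-9.641) -> (2.687,-25.403) [heading=248, draw]
FD 18: (2.687,-25.403) -> (-4.056,-42.093) [heading=248, draw]
LT 60: heading 248 -> 308
FD 18: (-4.056,-42.093) -> (7.026,-56.277) [heading=308, draw]
Final: pos=(7.026,-56.277), heading=308, 6 segment(s) drawn
Segments drawn: 6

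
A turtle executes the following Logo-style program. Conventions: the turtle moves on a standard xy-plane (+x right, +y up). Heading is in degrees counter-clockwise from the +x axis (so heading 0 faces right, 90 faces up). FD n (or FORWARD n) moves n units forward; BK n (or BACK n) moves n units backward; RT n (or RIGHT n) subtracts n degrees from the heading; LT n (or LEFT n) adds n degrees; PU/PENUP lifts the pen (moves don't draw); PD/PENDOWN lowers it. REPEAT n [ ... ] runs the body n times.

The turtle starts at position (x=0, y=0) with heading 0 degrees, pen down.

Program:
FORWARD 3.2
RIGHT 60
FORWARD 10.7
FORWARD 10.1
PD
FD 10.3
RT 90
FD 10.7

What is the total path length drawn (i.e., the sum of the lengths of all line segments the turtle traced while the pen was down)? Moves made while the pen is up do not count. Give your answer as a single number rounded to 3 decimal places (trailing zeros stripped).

Answer: 45

Derivation:
Executing turtle program step by step:
Start: pos=(0,0), heading=0, pen down
FD 3.2: (0,0) -> (3.2,0) [heading=0, draw]
RT 60: heading 0 -> 300
FD 10.7: (3.2,0) -> (8.55,-9.266) [heading=300, draw]
FD 10.1: (8.55,-9.266) -> (13.6,-18.013) [heading=300, draw]
PD: pen down
FD 10.3: (13.6,-18.013) -> (18.75,-26.933) [heading=300, draw]
RT 90: heading 300 -> 210
FD 10.7: (18.75,-26.933) -> (9.484,-32.283) [heading=210, draw]
Final: pos=(9.484,-32.283), heading=210, 5 segment(s) drawn

Segment lengths:
  seg 1: (0,0) -> (3.2,0), length = 3.2
  seg 2: (3.2,0) -> (8.55,-9.266), length = 10.7
  seg 3: (8.55,-9.266) -> (13.6,-18.013), length = 10.1
  seg 4: (13.6,-18.013) -> (18.75,-26.933), length = 10.3
  seg 5: (18.75,-26.933) -> (9.484,-32.283), length = 10.7
Total = 45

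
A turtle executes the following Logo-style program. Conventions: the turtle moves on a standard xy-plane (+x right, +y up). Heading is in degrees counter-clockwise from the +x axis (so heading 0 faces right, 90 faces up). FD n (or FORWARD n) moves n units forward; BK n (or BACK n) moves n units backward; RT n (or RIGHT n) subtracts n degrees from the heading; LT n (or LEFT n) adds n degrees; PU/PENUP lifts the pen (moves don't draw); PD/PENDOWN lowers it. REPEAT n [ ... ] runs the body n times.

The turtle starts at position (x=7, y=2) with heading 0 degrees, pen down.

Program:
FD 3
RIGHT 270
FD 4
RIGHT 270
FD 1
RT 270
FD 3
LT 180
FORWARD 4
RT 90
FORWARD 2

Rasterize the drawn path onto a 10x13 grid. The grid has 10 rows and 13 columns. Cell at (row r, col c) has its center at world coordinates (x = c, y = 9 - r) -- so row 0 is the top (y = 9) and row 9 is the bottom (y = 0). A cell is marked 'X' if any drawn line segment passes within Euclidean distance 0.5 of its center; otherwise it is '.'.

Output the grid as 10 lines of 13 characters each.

Segment 0: (7,2) -> (10,2)
Segment 1: (10,2) -> (10,6)
Segment 2: (10,6) -> (9,6)
Segment 3: (9,6) -> (9,3)
Segment 4: (9,3) -> (9,7)
Segment 5: (9,7) -> (11,7)

Answer: .............
.............
.........XXX.
.........XX..
.........XX..
.........XX..
.........XX..
.......XXXX..
.............
.............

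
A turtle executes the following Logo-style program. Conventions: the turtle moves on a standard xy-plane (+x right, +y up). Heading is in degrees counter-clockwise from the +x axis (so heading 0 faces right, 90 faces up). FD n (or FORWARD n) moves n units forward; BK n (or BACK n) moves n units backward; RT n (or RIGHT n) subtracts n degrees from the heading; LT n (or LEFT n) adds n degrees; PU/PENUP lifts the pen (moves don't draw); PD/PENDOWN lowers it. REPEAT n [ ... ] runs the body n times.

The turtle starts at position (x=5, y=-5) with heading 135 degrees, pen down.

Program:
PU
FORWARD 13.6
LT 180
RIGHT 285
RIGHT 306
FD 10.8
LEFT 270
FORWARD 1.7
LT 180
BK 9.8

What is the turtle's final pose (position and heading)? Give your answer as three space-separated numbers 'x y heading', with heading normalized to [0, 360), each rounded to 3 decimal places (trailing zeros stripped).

Executing turtle program step by step:
Start: pos=(5,-5), heading=135, pen down
PU: pen up
FD 13.6: (5,-5) -> (-4.617,4.617) [heading=135, move]
LT 180: heading 135 -> 315
RT 285: heading 315 -> 30
RT 306: heading 30 -> 84
FD 10.8: (-4.617,4.617) -> (-3.488,15.357) [heading=84, move]
LT 270: heading 84 -> 354
FD 1.7: (-3.488,15.357) -> (-1.797,15.18) [heading=354, move]
LT 180: heading 354 -> 174
BK 9.8: (-1.797,15.18) -> (7.949,14.155) [heading=174, move]
Final: pos=(7.949,14.155), heading=174, 0 segment(s) drawn

Answer: 7.949 14.155 174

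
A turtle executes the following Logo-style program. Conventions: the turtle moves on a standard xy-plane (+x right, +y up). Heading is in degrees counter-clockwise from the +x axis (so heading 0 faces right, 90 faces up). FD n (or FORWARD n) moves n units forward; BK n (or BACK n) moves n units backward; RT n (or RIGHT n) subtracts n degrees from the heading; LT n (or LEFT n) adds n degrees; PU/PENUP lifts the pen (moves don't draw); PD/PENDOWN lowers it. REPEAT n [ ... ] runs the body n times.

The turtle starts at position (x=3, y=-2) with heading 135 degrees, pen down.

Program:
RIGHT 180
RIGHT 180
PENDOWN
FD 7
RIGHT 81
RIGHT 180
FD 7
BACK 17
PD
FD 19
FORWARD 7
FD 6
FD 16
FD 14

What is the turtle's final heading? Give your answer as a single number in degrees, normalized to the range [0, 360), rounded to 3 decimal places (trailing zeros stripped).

Executing turtle program step by step:
Start: pos=(3,-2), heading=135, pen down
RT 180: heading 135 -> 315
RT 180: heading 315 -> 135
PD: pen down
FD 7: (3,-2) -> (-1.95,2.95) [heading=135, draw]
RT 81: heading 135 -> 54
RT 180: heading 54 -> 234
FD 7: (-1.95,2.95) -> (-6.064,-2.713) [heading=234, draw]
BK 17: (-6.064,-2.713) -> (3.928,11.04) [heading=234, draw]
PD: pen down
FD 19: (3.928,11.04) -> (-7.24,-4.331) [heading=234, draw]
FD 7: (-7.24,-4.331) -> (-11.354,-9.995) [heading=234, draw]
FD 6: (-11.354,-9.995) -> (-14.881,-14.849) [heading=234, draw]
FD 16: (-14.881,-14.849) -> (-24.286,-27.793) [heading=234, draw]
FD 14: (-24.286,-27.793) -> (-32.515,-39.119) [heading=234, draw]
Final: pos=(-32.515,-39.119), heading=234, 8 segment(s) drawn

Answer: 234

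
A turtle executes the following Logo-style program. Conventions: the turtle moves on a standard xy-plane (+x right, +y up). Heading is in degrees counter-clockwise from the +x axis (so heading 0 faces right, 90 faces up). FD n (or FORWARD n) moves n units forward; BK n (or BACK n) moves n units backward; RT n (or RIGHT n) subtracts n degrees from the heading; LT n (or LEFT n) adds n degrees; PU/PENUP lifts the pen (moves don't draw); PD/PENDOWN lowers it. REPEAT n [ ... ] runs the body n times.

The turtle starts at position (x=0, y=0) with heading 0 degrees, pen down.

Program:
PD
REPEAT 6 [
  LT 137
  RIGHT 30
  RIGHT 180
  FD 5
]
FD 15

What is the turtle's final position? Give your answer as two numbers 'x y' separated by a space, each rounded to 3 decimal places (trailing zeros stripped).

Executing turtle program step by step:
Start: pos=(0,0), heading=0, pen down
PD: pen down
REPEAT 6 [
  -- iteration 1/6 --
  LT 137: heading 0 -> 137
  RT 30: heading 137 -> 107
  RT 180: heading 107 -> 287
  FD 5: (0,0) -> (1.462,-4.782) [heading=287, draw]
  -- iteration 2/6 --
  LT 137: heading 287 -> 64
  RT 30: heading 64 -> 34
  RT 180: heading 34 -> 214
  FD 5: (1.462,-4.782) -> (-2.683,-7.577) [heading=214, draw]
  -- iteration 3/6 --
  LT 137: heading 214 -> 351
  RT 30: heading 351 -> 321
  RT 180: heading 321 -> 141
  FD 5: (-2.683,-7.577) -> (-6.569,-4.431) [heading=141, draw]
  -- iteration 4/6 --
  LT 137: heading 141 -> 278
  RT 30: heading 278 -> 248
  RT 180: heading 248 -> 68
  FD 5: (-6.569,-4.431) -> (-4.696,0.205) [heading=68, draw]
  -- iteration 5/6 --
  LT 137: heading 68 -> 205
  RT 30: heading 205 -> 175
  RT 180: heading 175 -> 355
  FD 5: (-4.696,0.205) -> (0.285,-0.231) [heading=355, draw]
  -- iteration 6/6 --
  LT 137: heading 355 -> 132
  RT 30: heading 132 -> 102
  RT 180: heading 102 -> 282
  FD 5: (0.285,-0.231) -> (1.325,-5.121) [heading=282, draw]
]
FD 15: (1.325,-5.121) -> (4.443,-19.794) [heading=282, draw]
Final: pos=(4.443,-19.794), heading=282, 7 segment(s) drawn

Answer: 4.443 -19.794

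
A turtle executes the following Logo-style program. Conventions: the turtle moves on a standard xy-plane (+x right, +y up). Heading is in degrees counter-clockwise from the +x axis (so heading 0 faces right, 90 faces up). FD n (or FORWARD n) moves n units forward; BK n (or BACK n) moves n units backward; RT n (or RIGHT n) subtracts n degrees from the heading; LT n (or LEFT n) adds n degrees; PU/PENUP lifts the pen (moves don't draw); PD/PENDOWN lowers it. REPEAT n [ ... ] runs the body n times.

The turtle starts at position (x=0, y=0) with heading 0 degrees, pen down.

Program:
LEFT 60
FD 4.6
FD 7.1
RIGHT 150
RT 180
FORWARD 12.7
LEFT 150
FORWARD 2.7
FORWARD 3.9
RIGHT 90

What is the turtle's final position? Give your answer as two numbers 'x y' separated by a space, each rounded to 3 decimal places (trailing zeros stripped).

Executing turtle program step by step:
Start: pos=(0,0), heading=0, pen down
LT 60: heading 0 -> 60
FD 4.6: (0,0) -> (2.3,3.984) [heading=60, draw]
FD 7.1: (2.3,3.984) -> (5.85,10.132) [heading=60, draw]
RT 150: heading 60 -> 270
RT 180: heading 270 -> 90
FD 12.7: (5.85,10.132) -> (5.85,22.832) [heading=90, draw]
LT 150: heading 90 -> 240
FD 2.7: (5.85,22.832) -> (4.5,20.494) [heading=240, draw]
FD 3.9: (4.5,20.494) -> (2.55,17.117) [heading=240, draw]
RT 90: heading 240 -> 150
Final: pos=(2.55,17.117), heading=150, 5 segment(s) drawn

Answer: 2.55 17.117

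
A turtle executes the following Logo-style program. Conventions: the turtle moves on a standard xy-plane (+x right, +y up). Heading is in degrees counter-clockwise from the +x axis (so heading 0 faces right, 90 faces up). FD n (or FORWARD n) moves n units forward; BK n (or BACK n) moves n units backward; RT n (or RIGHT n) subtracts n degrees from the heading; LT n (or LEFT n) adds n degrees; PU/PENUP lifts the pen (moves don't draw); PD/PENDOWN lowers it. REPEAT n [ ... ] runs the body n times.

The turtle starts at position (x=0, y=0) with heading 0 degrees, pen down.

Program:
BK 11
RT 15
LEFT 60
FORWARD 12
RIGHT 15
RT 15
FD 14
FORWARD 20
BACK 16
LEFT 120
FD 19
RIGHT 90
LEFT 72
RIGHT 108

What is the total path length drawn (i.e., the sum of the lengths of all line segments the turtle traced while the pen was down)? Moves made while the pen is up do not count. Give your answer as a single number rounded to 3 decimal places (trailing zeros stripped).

Answer: 92

Derivation:
Executing turtle program step by step:
Start: pos=(0,0), heading=0, pen down
BK 11: (0,0) -> (-11,0) [heading=0, draw]
RT 15: heading 0 -> 345
LT 60: heading 345 -> 45
FD 12: (-11,0) -> (-2.515,8.485) [heading=45, draw]
RT 15: heading 45 -> 30
RT 15: heading 30 -> 15
FD 14: (-2.515,8.485) -> (11.008,12.109) [heading=15, draw]
FD 20: (11.008,12.109) -> (30.327,17.285) [heading=15, draw]
BK 16: (30.327,17.285) -> (14.872,13.144) [heading=15, draw]
LT 120: heading 15 -> 135
FD 19: (14.872,13.144) -> (1.437,26.579) [heading=135, draw]
RT 90: heading 135 -> 45
LT 72: heading 45 -> 117
RT 108: heading 117 -> 9
Final: pos=(1.437,26.579), heading=9, 6 segment(s) drawn

Segment lengths:
  seg 1: (0,0) -> (-11,0), length = 11
  seg 2: (-11,0) -> (-2.515,8.485), length = 12
  seg 3: (-2.515,8.485) -> (11.008,12.109), length = 14
  seg 4: (11.008,12.109) -> (30.327,17.285), length = 20
  seg 5: (30.327,17.285) -> (14.872,13.144), length = 16
  seg 6: (14.872,13.144) -> (1.437,26.579), length = 19
Total = 92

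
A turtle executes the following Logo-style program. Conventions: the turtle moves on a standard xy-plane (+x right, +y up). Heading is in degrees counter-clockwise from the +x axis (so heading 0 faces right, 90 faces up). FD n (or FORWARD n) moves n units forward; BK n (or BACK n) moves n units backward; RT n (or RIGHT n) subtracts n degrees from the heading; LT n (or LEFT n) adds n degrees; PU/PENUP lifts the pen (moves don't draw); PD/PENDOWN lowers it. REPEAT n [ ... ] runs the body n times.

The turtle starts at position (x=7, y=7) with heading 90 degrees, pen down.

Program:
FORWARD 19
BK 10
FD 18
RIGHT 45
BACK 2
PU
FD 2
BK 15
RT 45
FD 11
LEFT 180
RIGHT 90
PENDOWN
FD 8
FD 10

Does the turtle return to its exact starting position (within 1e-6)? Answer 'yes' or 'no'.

Executing turtle program step by step:
Start: pos=(7,7), heading=90, pen down
FD 19: (7,7) -> (7,26) [heading=90, draw]
BK 10: (7,26) -> (7,16) [heading=90, draw]
FD 18: (7,16) -> (7,34) [heading=90, draw]
RT 45: heading 90 -> 45
BK 2: (7,34) -> (5.586,32.586) [heading=45, draw]
PU: pen up
FD 2: (5.586,32.586) -> (7,34) [heading=45, move]
BK 15: (7,34) -> (-3.607,23.393) [heading=45, move]
RT 45: heading 45 -> 0
FD 11: (-3.607,23.393) -> (7.393,23.393) [heading=0, move]
LT 180: heading 0 -> 180
RT 90: heading 180 -> 90
PD: pen down
FD 8: (7.393,23.393) -> (7.393,31.393) [heading=90, draw]
FD 10: (7.393,31.393) -> (7.393,41.393) [heading=90, draw]
Final: pos=(7.393,41.393), heading=90, 6 segment(s) drawn

Start position: (7, 7)
Final position: (7.393, 41.393)
Distance = 34.396; >= 1e-6 -> NOT closed

Answer: no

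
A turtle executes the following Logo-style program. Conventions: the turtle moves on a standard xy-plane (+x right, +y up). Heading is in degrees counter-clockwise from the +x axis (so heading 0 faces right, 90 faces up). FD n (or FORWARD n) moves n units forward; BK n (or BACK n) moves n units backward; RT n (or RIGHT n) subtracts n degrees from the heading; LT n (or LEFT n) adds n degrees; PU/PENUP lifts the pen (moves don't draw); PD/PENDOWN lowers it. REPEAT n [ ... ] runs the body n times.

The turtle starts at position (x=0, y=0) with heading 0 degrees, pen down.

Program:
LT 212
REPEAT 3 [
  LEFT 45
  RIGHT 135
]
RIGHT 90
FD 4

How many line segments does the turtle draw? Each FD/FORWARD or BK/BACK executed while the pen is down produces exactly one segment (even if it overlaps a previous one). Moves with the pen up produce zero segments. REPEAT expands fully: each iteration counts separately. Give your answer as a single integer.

Executing turtle program step by step:
Start: pos=(0,0), heading=0, pen down
LT 212: heading 0 -> 212
REPEAT 3 [
  -- iteration 1/3 --
  LT 45: heading 212 -> 257
  RT 135: heading 257 -> 122
  -- iteration 2/3 --
  LT 45: heading 122 -> 167
  RT 135: heading 167 -> 32
  -- iteration 3/3 --
  LT 45: heading 32 -> 77
  RT 135: heading 77 -> 302
]
RT 90: heading 302 -> 212
FD 4: (0,0) -> (-3.392,-2.12) [heading=212, draw]
Final: pos=(-3.392,-2.12), heading=212, 1 segment(s) drawn
Segments drawn: 1

Answer: 1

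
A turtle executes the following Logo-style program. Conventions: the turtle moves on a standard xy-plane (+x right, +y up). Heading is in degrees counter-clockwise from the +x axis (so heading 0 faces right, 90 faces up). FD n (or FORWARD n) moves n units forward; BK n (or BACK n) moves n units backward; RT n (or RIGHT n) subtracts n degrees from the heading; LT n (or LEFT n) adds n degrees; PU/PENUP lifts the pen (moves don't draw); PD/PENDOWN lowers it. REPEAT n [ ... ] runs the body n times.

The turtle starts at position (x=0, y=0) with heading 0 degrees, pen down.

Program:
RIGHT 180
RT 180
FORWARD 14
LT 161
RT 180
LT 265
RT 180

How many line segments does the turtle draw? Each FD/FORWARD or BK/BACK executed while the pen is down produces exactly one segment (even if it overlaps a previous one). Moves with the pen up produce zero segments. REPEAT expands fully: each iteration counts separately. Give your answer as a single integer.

Answer: 1

Derivation:
Executing turtle program step by step:
Start: pos=(0,0), heading=0, pen down
RT 180: heading 0 -> 180
RT 180: heading 180 -> 0
FD 14: (0,0) -> (14,0) [heading=0, draw]
LT 161: heading 0 -> 161
RT 180: heading 161 -> 341
LT 265: heading 341 -> 246
RT 180: heading 246 -> 66
Final: pos=(14,0), heading=66, 1 segment(s) drawn
Segments drawn: 1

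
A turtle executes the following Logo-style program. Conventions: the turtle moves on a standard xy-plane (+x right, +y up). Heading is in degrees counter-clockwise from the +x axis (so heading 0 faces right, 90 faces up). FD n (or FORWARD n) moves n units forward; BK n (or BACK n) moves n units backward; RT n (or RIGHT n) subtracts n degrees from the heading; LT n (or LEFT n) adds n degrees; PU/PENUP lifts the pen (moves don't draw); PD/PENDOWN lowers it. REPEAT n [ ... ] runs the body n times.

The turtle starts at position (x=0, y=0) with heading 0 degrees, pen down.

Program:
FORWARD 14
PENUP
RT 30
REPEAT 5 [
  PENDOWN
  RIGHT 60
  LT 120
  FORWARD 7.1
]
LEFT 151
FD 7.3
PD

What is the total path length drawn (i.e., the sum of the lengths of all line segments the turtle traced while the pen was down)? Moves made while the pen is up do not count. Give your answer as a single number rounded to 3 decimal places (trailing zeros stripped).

Answer: 56.8

Derivation:
Executing turtle program step by step:
Start: pos=(0,0), heading=0, pen down
FD 14: (0,0) -> (14,0) [heading=0, draw]
PU: pen up
RT 30: heading 0 -> 330
REPEAT 5 [
  -- iteration 1/5 --
  PD: pen down
  RT 60: heading 330 -> 270
  LT 120: heading 270 -> 30
  FD 7.1: (14,0) -> (20.149,3.55) [heading=30, draw]
  -- iteration 2/5 --
  PD: pen down
  RT 60: heading 30 -> 330
  LT 120: heading 330 -> 90
  FD 7.1: (20.149,3.55) -> (20.149,10.65) [heading=90, draw]
  -- iteration 3/5 --
  PD: pen down
  RT 60: heading 90 -> 30
  LT 120: heading 30 -> 150
  FD 7.1: (20.149,10.65) -> (14,14.2) [heading=150, draw]
  -- iteration 4/5 --
  PD: pen down
  RT 60: heading 150 -> 90
  LT 120: heading 90 -> 210
  FD 7.1: (14,14.2) -> (7.851,10.65) [heading=210, draw]
  -- iteration 5/5 --
  PD: pen down
  RT 60: heading 210 -> 150
  LT 120: heading 150 -> 270
  FD 7.1: (7.851,10.65) -> (7.851,3.55) [heading=270, draw]
]
LT 151: heading 270 -> 61
FD 7.3: (7.851,3.55) -> (11.39,9.935) [heading=61, draw]
PD: pen down
Final: pos=(11.39,9.935), heading=61, 7 segment(s) drawn

Segment lengths:
  seg 1: (0,0) -> (14,0), length = 14
  seg 2: (14,0) -> (20.149,3.55), length = 7.1
  seg 3: (20.149,3.55) -> (20.149,10.65), length = 7.1
  seg 4: (20.149,10.65) -> (14,14.2), length = 7.1
  seg 5: (14,14.2) -> (7.851,10.65), length = 7.1
  seg 6: (7.851,10.65) -> (7.851,3.55), length = 7.1
  seg 7: (7.851,3.55) -> (11.39,9.935), length = 7.3
Total = 56.8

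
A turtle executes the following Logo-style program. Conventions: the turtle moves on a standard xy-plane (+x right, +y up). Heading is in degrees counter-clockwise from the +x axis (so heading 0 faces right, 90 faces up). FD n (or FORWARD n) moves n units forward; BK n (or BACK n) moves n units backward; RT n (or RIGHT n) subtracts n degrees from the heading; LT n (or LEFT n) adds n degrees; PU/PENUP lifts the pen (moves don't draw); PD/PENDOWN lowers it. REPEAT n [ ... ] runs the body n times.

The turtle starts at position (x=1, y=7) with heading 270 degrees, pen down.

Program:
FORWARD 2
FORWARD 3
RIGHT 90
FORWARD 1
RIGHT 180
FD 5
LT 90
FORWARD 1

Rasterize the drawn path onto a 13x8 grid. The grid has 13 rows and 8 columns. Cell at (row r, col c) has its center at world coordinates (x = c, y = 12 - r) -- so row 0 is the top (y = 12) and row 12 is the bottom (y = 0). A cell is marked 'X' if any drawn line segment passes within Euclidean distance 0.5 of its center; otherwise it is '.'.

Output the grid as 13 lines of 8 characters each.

Answer: ........
........
........
........
........
.X......
.X......
.X......
.X......
.X...X..
XXXXXX..
........
........

Derivation:
Segment 0: (1,7) -> (1,5)
Segment 1: (1,5) -> (1,2)
Segment 2: (1,2) -> (-0,2)
Segment 3: (-0,2) -> (5,2)
Segment 4: (5,2) -> (5,3)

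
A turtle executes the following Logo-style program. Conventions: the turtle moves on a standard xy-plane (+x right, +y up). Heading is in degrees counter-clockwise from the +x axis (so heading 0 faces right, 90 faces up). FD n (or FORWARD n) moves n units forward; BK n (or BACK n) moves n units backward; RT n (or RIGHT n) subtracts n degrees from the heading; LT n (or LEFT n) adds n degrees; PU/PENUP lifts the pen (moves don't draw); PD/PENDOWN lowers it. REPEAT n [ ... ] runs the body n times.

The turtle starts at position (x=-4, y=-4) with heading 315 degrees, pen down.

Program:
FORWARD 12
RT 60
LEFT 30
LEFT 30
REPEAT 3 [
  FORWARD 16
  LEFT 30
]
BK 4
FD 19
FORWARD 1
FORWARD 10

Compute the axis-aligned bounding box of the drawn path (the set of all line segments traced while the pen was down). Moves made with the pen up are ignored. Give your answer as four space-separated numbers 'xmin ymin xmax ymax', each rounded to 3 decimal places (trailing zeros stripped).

Answer: -4 -27.94 65.093 -4

Derivation:
Executing turtle program step by step:
Start: pos=(-4,-4), heading=315, pen down
FD 12: (-4,-4) -> (4.485,-12.485) [heading=315, draw]
RT 60: heading 315 -> 255
LT 30: heading 255 -> 285
LT 30: heading 285 -> 315
REPEAT 3 [
  -- iteration 1/3 --
  FD 16: (4.485,-12.485) -> (15.799,-23.799) [heading=315, draw]
  LT 30: heading 315 -> 345
  -- iteration 2/3 --
  FD 16: (15.799,-23.799) -> (31.254,-27.94) [heading=345, draw]
  LT 30: heading 345 -> 15
  -- iteration 3/3 --
  FD 16: (31.254,-27.94) -> (46.709,-23.799) [heading=15, draw]
  LT 30: heading 15 -> 45
]
BK 4: (46.709,-23.799) -> (43.88,-26.627) [heading=45, draw]
FD 19: (43.88,-26.627) -> (57.315,-13.192) [heading=45, draw]
FD 1: (57.315,-13.192) -> (58.022,-12.485) [heading=45, draw]
FD 10: (58.022,-12.485) -> (65.093,-5.414) [heading=45, draw]
Final: pos=(65.093,-5.414), heading=45, 8 segment(s) drawn

Segment endpoints: x in {-4, 4.485, 15.799, 31.254, 43.88, 46.709, 57.315, 58.022, 65.093}, y in {-27.94, -26.627, -23.799, -23.799, -13.192, -12.485, -12.485, -5.414, -4}
xmin=-4, ymin=-27.94, xmax=65.093, ymax=-4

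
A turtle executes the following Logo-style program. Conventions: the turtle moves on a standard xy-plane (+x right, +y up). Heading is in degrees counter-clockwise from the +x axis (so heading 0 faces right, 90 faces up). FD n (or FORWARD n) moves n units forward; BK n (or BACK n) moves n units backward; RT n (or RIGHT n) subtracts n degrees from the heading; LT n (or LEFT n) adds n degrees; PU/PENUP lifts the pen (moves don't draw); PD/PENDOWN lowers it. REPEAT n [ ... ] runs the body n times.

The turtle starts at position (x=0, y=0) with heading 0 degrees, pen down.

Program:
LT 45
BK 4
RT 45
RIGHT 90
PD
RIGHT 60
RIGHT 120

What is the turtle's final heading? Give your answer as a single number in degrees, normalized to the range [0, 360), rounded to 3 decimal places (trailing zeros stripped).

Executing turtle program step by step:
Start: pos=(0,0), heading=0, pen down
LT 45: heading 0 -> 45
BK 4: (0,0) -> (-2.828,-2.828) [heading=45, draw]
RT 45: heading 45 -> 0
RT 90: heading 0 -> 270
PD: pen down
RT 60: heading 270 -> 210
RT 120: heading 210 -> 90
Final: pos=(-2.828,-2.828), heading=90, 1 segment(s) drawn

Answer: 90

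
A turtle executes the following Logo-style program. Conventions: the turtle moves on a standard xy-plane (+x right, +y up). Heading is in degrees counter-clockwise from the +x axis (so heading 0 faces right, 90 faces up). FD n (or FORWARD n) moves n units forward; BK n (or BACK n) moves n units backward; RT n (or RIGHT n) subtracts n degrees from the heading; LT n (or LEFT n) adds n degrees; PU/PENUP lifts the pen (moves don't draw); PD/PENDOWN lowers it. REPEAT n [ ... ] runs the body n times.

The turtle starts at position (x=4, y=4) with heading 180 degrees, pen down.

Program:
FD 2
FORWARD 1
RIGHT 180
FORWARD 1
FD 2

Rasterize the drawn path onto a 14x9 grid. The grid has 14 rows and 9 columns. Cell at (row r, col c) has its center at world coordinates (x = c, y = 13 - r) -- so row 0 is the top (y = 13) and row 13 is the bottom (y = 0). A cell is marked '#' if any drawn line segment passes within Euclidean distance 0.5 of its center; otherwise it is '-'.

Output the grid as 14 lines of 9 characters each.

Answer: ---------
---------
---------
---------
---------
---------
---------
---------
---------
-####----
---------
---------
---------
---------

Derivation:
Segment 0: (4,4) -> (2,4)
Segment 1: (2,4) -> (1,4)
Segment 2: (1,4) -> (2,4)
Segment 3: (2,4) -> (4,4)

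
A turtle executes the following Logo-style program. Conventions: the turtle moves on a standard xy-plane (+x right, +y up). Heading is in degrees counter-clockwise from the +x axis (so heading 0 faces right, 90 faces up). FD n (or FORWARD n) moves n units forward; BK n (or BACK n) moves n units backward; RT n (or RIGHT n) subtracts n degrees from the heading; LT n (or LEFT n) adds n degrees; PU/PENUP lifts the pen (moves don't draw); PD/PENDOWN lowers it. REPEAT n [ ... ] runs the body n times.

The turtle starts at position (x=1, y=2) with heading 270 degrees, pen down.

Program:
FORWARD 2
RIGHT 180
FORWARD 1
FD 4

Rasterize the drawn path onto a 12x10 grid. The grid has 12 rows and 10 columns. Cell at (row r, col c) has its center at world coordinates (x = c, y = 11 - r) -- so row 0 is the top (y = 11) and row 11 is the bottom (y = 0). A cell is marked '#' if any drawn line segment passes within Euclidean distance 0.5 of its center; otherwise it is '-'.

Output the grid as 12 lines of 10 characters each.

Answer: ----------
----------
----------
----------
----------
----------
-#--------
-#--------
-#--------
-#--------
-#--------
-#--------

Derivation:
Segment 0: (1,2) -> (1,0)
Segment 1: (1,0) -> (1,1)
Segment 2: (1,1) -> (1,5)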